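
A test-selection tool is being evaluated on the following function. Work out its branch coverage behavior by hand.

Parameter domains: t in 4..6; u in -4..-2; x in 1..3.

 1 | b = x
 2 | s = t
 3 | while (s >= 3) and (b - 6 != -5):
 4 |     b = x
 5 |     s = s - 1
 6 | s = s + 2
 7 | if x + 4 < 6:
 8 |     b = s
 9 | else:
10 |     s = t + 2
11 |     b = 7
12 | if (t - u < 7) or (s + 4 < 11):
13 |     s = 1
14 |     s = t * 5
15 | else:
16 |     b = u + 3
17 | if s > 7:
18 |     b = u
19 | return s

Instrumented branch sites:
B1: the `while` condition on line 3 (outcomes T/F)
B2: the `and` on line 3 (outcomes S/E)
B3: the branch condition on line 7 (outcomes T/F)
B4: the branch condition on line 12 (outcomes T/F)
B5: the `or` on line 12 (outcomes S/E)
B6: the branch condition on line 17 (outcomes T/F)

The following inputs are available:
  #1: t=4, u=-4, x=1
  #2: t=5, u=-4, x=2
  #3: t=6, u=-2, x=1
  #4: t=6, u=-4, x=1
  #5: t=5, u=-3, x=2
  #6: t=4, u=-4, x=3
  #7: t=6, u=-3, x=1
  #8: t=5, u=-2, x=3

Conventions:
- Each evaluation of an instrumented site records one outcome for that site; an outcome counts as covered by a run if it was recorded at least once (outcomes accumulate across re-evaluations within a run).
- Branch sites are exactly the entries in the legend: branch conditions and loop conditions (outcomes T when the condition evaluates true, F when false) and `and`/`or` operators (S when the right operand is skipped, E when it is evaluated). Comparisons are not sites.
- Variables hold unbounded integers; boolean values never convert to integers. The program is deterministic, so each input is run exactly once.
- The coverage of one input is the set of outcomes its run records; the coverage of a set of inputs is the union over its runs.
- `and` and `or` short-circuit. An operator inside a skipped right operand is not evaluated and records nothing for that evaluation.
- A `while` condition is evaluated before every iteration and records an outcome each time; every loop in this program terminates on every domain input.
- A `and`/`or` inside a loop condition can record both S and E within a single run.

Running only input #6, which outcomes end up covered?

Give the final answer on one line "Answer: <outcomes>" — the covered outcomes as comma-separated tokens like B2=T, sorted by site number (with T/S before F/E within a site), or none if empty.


Tracing the run of input #6 (t=4, u=-4, x=3):
  B2->E, B1->T, B2->E, B1->T, B2->S, B1->F, B3->F, B5->E, B4->T, B6->T
collecting distinct outcomes: B1=T, B1=F, B2=S, B2=E, B3=F, B4=T, B5=E, B6=T
Answer: B1=T, B1=F, B2=S, B2=E, B3=F, B4=T, B5=E, B6=T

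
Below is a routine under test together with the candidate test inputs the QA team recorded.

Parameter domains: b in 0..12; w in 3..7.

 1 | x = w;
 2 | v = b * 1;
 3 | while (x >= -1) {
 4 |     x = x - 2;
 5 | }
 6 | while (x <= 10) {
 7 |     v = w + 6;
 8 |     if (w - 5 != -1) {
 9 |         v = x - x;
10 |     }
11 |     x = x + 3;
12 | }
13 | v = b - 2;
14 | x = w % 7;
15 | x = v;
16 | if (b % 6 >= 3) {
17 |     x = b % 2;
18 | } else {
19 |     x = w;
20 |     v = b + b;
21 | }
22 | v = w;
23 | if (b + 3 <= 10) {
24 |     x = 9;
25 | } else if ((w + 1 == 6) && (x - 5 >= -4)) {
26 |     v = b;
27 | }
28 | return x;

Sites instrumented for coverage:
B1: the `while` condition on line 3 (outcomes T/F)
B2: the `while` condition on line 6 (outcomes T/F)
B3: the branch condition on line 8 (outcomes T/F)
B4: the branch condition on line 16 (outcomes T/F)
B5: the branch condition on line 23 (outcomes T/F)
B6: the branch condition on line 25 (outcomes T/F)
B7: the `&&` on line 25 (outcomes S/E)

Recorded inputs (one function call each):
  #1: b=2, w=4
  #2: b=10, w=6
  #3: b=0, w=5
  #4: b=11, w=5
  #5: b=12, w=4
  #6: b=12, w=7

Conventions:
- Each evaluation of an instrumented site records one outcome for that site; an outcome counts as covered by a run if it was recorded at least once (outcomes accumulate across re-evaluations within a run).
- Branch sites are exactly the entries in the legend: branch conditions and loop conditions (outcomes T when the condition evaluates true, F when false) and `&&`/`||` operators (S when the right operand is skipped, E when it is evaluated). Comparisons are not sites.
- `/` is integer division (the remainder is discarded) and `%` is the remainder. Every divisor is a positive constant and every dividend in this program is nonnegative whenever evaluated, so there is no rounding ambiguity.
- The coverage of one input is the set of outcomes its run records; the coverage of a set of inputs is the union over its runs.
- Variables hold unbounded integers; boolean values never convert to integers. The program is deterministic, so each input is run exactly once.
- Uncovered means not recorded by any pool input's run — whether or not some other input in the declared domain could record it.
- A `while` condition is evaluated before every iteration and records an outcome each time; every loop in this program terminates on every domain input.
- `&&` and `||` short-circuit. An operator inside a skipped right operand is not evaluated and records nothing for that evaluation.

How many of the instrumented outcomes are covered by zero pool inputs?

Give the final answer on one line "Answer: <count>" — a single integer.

test 1 (b=2, w=4) fires B1->T, B1->T, B1->T, B1->F, B2->T, B3->F, B2->T, B3->F, B2->T, B3->F, B2->T, B3->F, B2->T, B3->F, ...; hits B1=T, B1=F, B2=T, B2=F, B3=F, B4=F, B5=T
test 2 (b=10, w=6) fires B1->T, B1->T, B1->T, B1->T, B1->F, B2->T, B3->T, B2->T, B3->T, B2->T, B3->T, B2->T, B3->T, B2->T, ...; hits B1=T, B1=F, B2=T, B2=F, B3=T, B4=T, B5=F, B6=F, B7=S
test 3 (b=0, w=5) fires B1->T, B1->T, B1->T, B1->T, B1->F, B2->T, B3->T, B2->T, B3->T, B2->T, B3->T, B2->T, B3->T, B2->T, ...; hits B1=T, B1=F, B2=T, B2=F, B3=T, B4=F, B5=T
test 4 (b=11, w=5) fires B1->T, B1->T, B1->T, B1->T, B1->F, B2->T, B3->T, B2->T, B3->T, B2->T, B3->T, B2->T, B3->T, B2->T, ...; hits B1=T, B1=F, B2=T, B2=F, B3=T, B4=T, B5=F, B6=T, B7=E
test 5 (b=12, w=4) fires B1->T, B1->T, B1->T, B1->F, B2->T, B3->F, B2->T, B3->F, B2->T, B3->F, B2->T, B3->F, B2->T, B3->F, ...; hits B1=T, B1=F, B2=T, B2=F, B3=F, B4=F, B5=F, B6=F, B7=S
test 6 (b=12, w=7) fires B1->T, B1->T, B1->T, B1->T, B1->T, B1->F, B2->T, B3->T, B2->T, B3->T, B2->T, B3->T, B2->T, B3->T, ...; hits B1=T, B1=F, B2=T, B2=F, B3=T, B4=F, B5=F, B6=F, B7=S
union over the pool: B1=T, B1=F, B2=T, B2=F, B3=T, B3=F, B4=T, B4=F, B5=T, B5=F, B6=T, B6=F, B7=S, B7=E
uncovered (0 of 14): none

Answer: 0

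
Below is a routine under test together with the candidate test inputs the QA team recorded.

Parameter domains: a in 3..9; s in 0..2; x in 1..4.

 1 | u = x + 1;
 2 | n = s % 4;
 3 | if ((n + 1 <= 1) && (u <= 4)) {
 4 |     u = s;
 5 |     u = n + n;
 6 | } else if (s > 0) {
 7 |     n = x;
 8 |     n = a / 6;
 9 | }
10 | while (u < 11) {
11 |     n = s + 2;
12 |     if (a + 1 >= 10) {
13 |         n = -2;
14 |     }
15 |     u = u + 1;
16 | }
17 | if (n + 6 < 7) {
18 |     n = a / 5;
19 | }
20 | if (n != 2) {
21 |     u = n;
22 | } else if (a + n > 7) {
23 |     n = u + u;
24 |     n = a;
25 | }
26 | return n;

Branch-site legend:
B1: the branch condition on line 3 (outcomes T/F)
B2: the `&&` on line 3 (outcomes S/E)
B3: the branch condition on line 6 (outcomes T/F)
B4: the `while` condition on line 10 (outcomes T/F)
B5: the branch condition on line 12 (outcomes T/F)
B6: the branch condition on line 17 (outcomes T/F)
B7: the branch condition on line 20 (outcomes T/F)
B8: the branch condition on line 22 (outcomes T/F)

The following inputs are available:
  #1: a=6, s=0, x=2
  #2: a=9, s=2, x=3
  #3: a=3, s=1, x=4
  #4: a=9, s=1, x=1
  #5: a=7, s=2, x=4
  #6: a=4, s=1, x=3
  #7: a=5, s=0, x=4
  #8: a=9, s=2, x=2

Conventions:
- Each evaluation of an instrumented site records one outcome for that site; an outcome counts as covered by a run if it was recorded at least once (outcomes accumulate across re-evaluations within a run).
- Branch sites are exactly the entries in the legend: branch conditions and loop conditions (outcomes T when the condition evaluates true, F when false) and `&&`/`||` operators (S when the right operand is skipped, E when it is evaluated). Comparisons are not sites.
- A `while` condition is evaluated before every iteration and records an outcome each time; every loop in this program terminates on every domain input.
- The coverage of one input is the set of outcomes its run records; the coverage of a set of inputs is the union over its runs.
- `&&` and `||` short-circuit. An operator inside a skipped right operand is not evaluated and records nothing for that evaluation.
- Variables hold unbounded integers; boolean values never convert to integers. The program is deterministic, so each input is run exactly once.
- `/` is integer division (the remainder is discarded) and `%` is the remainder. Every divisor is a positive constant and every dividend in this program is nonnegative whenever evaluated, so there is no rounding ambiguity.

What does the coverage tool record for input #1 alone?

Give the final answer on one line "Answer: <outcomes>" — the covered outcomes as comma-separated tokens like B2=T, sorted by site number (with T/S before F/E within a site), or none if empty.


Running input #1 (a=6, s=0, x=2), event by event:
  B2->E, B1->T, B4->T, B5->F, B4->T, B5->F, B4->T, B5->F, B4->T, B5->F
  B4->T, B5->F, B4->T, B5->F, B4->T, B5->F, B4->T, B5->F, B4->T, B5->F
  B4->T, B5->F, B4->T, B5->F, B4->F, B6->F, B7->F, B8->T
distinct outcomes covered: B1=T, B2=E, B4=T, B4=F, B5=F, B6=F, B7=F, B8=T
Answer: B1=T, B2=E, B4=T, B4=F, B5=F, B6=F, B7=F, B8=T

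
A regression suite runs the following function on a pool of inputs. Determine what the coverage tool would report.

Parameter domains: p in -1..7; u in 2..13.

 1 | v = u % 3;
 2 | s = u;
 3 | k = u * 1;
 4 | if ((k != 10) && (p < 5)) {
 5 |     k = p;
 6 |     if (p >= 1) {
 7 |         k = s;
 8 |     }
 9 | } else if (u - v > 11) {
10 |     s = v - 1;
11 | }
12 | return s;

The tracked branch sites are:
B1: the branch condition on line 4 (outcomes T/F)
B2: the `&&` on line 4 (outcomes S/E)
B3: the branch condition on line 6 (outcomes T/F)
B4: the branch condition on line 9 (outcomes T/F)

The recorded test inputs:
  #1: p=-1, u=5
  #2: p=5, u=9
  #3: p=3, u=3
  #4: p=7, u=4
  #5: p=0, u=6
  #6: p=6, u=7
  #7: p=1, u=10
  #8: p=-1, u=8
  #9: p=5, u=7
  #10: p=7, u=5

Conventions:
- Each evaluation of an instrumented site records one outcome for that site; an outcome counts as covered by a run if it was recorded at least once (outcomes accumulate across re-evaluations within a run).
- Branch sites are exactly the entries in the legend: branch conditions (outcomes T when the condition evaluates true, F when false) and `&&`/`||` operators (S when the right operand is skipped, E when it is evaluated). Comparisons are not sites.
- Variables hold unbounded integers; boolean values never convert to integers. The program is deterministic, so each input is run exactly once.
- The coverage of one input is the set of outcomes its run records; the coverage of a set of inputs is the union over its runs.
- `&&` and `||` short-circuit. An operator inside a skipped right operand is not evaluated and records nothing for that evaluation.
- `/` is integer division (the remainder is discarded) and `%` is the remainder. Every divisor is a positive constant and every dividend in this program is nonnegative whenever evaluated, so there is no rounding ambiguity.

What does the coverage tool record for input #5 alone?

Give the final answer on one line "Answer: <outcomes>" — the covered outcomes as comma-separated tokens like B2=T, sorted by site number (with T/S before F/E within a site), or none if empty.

Simulating input #5 (p=0, u=6) step by step:
  B2->E, B1->T, B3->F
distinct outcomes covered: B1=T, B2=E, B3=F

Answer: B1=T, B2=E, B3=F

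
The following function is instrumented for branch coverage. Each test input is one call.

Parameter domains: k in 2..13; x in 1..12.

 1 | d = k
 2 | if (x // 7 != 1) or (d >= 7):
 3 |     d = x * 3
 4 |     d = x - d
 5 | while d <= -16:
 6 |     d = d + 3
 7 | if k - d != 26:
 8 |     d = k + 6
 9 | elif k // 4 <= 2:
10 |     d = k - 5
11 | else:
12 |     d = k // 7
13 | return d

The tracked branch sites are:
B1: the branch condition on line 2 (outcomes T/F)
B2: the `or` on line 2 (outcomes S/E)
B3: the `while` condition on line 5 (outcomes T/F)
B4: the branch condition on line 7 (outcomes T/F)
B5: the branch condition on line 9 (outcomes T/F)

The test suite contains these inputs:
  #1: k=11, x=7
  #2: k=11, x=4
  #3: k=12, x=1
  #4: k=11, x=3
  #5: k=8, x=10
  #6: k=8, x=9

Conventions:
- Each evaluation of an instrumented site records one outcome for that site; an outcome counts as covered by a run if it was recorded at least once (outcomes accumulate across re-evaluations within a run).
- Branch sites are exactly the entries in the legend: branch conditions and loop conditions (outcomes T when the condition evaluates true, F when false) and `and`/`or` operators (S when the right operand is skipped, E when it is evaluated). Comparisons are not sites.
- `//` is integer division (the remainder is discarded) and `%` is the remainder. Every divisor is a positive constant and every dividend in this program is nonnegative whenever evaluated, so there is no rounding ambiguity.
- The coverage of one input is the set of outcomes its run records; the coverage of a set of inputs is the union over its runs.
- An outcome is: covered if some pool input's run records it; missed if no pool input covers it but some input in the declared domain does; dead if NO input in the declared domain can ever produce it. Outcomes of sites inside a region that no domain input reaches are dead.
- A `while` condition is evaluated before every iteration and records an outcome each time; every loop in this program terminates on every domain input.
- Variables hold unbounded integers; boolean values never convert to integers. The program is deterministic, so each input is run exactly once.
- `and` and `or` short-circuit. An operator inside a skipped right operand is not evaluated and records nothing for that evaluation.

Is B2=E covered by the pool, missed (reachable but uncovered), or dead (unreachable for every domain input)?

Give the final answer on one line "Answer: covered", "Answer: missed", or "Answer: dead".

B2=E is recorded by pool input(s) 1, 5, 6 -> covered

Answer: covered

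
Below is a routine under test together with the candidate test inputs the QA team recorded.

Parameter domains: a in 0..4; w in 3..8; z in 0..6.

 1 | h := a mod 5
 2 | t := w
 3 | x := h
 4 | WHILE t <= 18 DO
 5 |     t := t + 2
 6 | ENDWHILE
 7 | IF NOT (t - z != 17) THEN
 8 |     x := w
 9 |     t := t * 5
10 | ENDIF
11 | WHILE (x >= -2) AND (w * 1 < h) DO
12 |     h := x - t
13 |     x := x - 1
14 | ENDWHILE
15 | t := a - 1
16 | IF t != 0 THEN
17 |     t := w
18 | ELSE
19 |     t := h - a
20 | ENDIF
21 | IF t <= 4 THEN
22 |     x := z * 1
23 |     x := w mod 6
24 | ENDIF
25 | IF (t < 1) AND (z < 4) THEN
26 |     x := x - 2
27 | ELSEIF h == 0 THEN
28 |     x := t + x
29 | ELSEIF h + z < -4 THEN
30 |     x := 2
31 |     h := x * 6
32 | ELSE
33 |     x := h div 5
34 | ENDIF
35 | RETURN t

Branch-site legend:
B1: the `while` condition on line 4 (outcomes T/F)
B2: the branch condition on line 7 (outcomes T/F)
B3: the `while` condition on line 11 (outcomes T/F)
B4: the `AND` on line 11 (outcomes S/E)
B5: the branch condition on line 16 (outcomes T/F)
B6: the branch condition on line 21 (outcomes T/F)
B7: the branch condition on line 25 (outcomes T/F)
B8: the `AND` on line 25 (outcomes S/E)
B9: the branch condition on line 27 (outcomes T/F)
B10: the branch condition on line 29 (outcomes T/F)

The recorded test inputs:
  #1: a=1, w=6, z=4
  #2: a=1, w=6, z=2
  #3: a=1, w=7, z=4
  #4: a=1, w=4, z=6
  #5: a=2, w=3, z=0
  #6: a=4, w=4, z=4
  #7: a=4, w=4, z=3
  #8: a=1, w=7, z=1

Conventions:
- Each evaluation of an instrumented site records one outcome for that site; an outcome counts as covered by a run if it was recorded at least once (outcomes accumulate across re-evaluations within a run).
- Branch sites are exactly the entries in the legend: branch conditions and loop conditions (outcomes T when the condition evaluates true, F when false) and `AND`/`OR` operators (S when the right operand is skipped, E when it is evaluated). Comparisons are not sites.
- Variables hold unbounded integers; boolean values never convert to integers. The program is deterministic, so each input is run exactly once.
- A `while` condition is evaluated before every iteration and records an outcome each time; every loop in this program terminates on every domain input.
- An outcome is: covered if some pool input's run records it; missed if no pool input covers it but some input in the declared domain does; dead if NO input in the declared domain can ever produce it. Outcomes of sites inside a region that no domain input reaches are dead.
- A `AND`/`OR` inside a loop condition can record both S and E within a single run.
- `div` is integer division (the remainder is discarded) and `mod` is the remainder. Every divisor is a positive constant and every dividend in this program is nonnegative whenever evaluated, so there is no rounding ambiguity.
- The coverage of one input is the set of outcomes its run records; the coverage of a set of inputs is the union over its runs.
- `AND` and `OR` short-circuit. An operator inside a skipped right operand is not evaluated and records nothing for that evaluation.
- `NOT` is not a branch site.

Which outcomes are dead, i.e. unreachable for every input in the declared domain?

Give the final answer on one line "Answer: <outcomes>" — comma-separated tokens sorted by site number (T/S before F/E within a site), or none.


sweeping the full domain (210 inputs) for each outcome:
  B4=S: no domain input ever produces it -> dead
  reachable outcomes have witnesses, e.g. B1=T (e.g. a=0, w=3, z=0), B1=F (e.g. a=0, w=3, z=0), B2=T (e.g. a=0, w=3, z=2), B2=F (e.g. a=0, w=3, z=0)
Answer: B4=S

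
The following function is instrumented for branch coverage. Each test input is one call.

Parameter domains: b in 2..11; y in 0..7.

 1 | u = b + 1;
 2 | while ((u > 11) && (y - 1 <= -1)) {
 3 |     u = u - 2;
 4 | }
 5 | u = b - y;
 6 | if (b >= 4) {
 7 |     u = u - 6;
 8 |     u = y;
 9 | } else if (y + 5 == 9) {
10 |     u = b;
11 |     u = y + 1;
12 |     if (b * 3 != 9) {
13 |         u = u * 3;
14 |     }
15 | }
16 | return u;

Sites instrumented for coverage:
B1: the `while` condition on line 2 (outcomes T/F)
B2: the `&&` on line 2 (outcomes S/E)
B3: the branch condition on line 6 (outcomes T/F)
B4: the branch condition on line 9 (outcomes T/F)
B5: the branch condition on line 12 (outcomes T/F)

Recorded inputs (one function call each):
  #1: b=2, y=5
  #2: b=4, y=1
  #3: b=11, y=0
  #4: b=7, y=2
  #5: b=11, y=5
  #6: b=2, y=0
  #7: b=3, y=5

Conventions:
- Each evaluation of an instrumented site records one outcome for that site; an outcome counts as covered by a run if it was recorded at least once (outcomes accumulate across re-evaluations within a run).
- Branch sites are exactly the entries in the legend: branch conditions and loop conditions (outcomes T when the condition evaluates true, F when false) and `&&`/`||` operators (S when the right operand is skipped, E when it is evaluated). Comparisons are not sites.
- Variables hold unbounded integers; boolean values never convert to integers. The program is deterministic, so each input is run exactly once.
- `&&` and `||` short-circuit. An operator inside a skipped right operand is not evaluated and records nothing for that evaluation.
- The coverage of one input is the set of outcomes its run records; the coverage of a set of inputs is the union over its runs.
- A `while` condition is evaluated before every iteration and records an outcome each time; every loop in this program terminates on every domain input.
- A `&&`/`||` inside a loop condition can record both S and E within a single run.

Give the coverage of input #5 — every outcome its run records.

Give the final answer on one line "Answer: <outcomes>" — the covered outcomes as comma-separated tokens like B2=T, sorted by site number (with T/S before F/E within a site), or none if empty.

Simulating input #5 (b=11, y=5) step by step:
  B2->E, B1->F, B3->T
as a set, this run covers: B1=F, B2=E, B3=T

Answer: B1=F, B2=E, B3=T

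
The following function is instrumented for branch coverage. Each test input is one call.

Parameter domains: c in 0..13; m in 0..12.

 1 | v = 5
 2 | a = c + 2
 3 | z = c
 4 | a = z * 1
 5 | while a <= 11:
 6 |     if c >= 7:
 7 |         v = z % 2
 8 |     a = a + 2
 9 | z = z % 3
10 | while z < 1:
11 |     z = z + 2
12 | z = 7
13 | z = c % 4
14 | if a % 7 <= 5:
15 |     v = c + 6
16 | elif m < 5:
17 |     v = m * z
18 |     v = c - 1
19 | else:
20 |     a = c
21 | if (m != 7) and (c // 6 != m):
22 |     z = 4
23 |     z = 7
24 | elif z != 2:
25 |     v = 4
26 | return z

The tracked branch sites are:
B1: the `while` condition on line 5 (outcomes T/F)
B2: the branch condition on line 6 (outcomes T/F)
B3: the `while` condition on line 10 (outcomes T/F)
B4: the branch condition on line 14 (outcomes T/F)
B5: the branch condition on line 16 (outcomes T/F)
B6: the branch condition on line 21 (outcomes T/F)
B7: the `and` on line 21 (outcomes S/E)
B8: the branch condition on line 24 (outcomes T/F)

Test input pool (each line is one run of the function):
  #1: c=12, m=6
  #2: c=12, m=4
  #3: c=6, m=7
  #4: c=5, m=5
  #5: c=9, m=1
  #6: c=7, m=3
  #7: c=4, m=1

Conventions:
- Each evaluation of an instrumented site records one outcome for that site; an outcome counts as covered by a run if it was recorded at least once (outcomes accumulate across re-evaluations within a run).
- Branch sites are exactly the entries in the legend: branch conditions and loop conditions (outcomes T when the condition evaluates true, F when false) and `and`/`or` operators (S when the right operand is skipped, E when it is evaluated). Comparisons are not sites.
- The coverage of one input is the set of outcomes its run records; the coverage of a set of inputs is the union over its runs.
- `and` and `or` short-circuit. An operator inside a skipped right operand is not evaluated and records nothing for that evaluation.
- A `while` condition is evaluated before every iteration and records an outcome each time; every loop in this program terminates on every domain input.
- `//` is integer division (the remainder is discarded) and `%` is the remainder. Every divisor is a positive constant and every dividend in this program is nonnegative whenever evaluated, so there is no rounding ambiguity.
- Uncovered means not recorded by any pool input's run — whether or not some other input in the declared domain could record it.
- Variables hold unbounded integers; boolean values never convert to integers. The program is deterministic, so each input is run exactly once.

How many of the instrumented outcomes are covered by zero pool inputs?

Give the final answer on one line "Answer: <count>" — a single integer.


input #1, c=12, m=6: events B1->F, B3->T, B3->F, B4->T, B7->E, B6->T; outcomes B1=F, B3=T, B3=F, B4=T, B6=T, B7=E
input #2, c=12, m=4: events B1->F, B3->T, B3->F, B4->T, B7->E, B6->T; outcomes B1=F, B3=T, B3=F, B4=T, B6=T, B7=E
input #3, c=6, m=7: events B1->T, B2->F, B1->T, B2->F, B1->T, B2->F, B1->F, B3->T, B3->F, B4->T, B7->S, B6->F, B8->F; outcomes B1=T, B1=F, B2=F, B3=T, B3=F, B4=T, B6=F, B7=S, B8=F
input #4, c=5, m=5: events B1->T, B2->F, B1->T, B2->F, B1->T, B2->F, B1->T, B2->F, B1->F, B3->F, B4->F, B5->F, B7->E, B6->T; outcomes B1=T, B1=F, B2=F, B3=F, B4=F, B5=F, B6=T, B7=E
input #5, c=9, m=1: events B1->T, B2->T, B1->T, B2->T, B1->F, B3->T, B3->F, B4->F, B5->T, B7->E, B6->F, B8->T; outcomes B1=T, B1=F, B2=T, B3=T, B3=F, B4=F, B5=T, B6=F, B7=E, B8=T
input #6, c=7, m=3: events B1->T, B2->T, B1->T, B2->T, B1->T, B2->T, B1->F, B3->F, B4->F, B5->T, B7->E, B6->T; outcomes B1=T, B1=F, B2=T, B3=F, B4=F, B5=T, B6=T, B7=E
input #7, c=4, m=1: events B1->T, B2->F, B1->T, B2->F, B1->T, B2->F, B1->T, B2->F, B1->F, B3->F, B4->T, B7->E, B6->T; outcomes B1=T, B1=F, B2=F, B3=F, B4=T, B6=T, B7=E
union over the pool: B1=T, B1=F, B2=T, B2=F, B3=T, B3=F, B4=T, B4=F, B5=T, B5=F, B6=T, B6=F, B7=S, B7=E, B8=T, B8=F
uncovered (0 of 16): none
Answer: 0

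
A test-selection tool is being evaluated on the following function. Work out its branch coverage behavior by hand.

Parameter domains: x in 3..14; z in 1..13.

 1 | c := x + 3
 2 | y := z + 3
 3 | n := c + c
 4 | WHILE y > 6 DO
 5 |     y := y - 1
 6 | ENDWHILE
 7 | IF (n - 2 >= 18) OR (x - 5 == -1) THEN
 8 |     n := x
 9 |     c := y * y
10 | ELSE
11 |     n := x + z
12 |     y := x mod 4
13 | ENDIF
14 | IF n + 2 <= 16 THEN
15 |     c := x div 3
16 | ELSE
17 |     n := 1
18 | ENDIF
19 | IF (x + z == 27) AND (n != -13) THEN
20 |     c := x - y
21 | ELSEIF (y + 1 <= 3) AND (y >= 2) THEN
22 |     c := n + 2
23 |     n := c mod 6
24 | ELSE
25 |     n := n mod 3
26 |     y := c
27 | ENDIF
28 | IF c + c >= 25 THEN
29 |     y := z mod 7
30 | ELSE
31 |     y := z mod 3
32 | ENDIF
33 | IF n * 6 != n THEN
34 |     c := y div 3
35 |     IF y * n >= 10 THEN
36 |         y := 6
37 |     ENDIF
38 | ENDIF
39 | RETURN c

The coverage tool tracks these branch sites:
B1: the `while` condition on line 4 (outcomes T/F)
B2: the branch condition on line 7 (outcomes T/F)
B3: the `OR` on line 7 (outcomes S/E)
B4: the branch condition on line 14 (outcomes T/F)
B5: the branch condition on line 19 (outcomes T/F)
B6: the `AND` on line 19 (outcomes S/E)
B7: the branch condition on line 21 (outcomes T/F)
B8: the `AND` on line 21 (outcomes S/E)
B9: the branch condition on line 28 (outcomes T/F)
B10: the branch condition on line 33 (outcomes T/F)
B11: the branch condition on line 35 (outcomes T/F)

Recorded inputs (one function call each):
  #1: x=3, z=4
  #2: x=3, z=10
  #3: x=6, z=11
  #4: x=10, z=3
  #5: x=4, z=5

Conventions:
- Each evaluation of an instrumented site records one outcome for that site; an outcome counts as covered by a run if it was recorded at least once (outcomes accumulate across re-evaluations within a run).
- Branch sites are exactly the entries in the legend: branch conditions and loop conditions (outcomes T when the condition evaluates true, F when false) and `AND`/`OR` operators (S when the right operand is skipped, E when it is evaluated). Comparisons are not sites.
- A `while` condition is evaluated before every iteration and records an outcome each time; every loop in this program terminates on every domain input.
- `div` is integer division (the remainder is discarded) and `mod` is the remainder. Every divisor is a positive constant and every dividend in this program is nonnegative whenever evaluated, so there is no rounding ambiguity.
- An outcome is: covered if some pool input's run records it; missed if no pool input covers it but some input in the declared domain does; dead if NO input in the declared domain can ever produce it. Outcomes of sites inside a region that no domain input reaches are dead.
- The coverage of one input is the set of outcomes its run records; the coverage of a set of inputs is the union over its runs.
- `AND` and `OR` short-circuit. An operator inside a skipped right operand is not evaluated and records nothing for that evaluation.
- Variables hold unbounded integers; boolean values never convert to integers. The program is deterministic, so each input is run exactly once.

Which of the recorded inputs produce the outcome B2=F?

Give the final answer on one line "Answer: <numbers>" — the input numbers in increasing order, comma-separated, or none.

input #1 (x=3, z=4): produces B2=F
input #2 (x=3, z=10): produces B2=F
input #3 (x=6, z=11): produces B2=F
input #4 (x=10, z=3): does not produce B2=F
input #5 (x=4, z=5): does not produce B2=F

Answer: 1, 2, 3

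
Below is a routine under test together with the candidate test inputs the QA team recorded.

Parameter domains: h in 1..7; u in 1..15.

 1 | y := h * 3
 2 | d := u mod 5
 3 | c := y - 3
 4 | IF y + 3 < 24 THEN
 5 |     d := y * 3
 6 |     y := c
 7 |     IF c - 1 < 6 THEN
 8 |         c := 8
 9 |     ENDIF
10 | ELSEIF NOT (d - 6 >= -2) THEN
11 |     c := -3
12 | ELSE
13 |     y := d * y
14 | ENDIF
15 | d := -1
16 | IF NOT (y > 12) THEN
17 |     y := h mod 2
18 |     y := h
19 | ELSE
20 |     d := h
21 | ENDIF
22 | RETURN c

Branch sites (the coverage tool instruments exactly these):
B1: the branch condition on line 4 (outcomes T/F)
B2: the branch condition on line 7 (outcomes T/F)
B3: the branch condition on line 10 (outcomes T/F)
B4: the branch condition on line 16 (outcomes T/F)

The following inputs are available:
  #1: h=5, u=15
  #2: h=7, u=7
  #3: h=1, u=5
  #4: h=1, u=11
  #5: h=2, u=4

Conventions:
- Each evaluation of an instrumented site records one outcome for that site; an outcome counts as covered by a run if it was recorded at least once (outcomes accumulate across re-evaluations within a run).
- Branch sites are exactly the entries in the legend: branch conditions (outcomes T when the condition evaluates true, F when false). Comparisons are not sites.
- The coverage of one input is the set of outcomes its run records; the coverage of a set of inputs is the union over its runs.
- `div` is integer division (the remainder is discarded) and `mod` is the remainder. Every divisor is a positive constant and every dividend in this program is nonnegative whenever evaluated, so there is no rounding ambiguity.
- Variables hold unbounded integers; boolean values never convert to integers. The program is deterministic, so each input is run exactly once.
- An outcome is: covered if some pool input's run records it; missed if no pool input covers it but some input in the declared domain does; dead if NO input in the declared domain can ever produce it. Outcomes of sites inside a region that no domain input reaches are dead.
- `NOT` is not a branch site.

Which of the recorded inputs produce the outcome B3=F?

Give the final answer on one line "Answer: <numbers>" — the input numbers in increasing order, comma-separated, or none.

input #1 (h=5, u=15): never hits B3=F
input #2 (h=7, u=7): never hits B3=F
input #3 (h=1, u=5): never hits B3=F
input #4 (h=1, u=11): never hits B3=F
input #5 (h=2, u=4): never hits B3=F

Answer: none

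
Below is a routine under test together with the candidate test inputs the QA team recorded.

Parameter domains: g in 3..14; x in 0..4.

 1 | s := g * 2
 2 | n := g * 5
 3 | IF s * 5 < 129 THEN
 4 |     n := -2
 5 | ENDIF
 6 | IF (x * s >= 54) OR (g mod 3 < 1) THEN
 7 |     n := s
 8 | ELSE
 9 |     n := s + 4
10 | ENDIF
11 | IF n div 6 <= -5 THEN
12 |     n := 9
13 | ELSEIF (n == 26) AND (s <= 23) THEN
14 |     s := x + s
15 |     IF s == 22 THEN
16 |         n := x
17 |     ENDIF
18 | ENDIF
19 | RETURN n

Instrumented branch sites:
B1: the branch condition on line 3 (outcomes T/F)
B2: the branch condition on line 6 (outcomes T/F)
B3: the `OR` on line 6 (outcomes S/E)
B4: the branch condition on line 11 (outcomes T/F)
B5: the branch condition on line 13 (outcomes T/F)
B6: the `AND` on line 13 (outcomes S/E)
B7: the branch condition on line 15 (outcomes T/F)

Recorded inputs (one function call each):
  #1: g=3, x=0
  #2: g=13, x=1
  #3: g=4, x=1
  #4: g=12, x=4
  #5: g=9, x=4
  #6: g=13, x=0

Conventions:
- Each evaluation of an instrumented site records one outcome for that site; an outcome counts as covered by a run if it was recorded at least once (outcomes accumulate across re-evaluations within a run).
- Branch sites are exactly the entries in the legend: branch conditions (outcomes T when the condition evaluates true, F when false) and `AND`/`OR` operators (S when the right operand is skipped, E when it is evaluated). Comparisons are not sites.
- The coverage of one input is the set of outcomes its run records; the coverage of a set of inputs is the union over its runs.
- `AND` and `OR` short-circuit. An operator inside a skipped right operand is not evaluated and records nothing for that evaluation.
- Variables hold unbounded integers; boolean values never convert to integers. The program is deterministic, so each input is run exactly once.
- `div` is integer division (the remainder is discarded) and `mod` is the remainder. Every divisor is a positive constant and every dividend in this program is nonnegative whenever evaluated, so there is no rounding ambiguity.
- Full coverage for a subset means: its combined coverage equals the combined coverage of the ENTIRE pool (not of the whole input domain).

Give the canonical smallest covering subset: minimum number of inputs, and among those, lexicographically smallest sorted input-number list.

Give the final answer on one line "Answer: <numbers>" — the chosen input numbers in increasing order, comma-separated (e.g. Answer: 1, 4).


input #1, g=3, x=0: events B1->T, B3->E, B2->T, B4->F, B6->S, B5->F; outcomes B1=T, B2=T, B3=E, B4=F, B5=F, B6=S
input #2, g=13, x=1: events B1->F, B3->E, B2->F, B4->F, B6->S, B5->F; outcomes B1=F, B2=F, B3=E, B4=F, B5=F, B6=S
input #3, g=4, x=1: events B1->T, B3->E, B2->F, B4->F, B6->S, B5->F; outcomes B1=T, B2=F, B3=E, B4=F, B5=F, B6=S
input #4, g=12, x=4: events B1->T, B3->S, B2->T, B4->F, B6->S, B5->F; outcomes B1=T, B2=T, B3=S, B4=F, B5=F, B6=S
input #5, g=9, x=4: events B1->T, B3->S, B2->T, B4->F, B6->S, B5->F; outcomes B1=T, B2=T, B3=S, B4=F, B5=F, B6=S
input #6, g=13, x=0: events B1->F, B3->E, B2->F, B4->F, B6->S, B5->F; outcomes B1=F, B2=F, B3=E, B4=F, B5=F, B6=S
union over all inputs: B1=T, B1=F, B2=T, B2=F, B3=S, B3=E, B4=F, B5=F, B6=S (9 outcomes)
size 1 is not enough: best union over all size-1 subsets is 6/9
size 2: inputs {2, 4} cover all 9 outcomes, and no lexicographically smaller subset of this size does
Answer: 2, 4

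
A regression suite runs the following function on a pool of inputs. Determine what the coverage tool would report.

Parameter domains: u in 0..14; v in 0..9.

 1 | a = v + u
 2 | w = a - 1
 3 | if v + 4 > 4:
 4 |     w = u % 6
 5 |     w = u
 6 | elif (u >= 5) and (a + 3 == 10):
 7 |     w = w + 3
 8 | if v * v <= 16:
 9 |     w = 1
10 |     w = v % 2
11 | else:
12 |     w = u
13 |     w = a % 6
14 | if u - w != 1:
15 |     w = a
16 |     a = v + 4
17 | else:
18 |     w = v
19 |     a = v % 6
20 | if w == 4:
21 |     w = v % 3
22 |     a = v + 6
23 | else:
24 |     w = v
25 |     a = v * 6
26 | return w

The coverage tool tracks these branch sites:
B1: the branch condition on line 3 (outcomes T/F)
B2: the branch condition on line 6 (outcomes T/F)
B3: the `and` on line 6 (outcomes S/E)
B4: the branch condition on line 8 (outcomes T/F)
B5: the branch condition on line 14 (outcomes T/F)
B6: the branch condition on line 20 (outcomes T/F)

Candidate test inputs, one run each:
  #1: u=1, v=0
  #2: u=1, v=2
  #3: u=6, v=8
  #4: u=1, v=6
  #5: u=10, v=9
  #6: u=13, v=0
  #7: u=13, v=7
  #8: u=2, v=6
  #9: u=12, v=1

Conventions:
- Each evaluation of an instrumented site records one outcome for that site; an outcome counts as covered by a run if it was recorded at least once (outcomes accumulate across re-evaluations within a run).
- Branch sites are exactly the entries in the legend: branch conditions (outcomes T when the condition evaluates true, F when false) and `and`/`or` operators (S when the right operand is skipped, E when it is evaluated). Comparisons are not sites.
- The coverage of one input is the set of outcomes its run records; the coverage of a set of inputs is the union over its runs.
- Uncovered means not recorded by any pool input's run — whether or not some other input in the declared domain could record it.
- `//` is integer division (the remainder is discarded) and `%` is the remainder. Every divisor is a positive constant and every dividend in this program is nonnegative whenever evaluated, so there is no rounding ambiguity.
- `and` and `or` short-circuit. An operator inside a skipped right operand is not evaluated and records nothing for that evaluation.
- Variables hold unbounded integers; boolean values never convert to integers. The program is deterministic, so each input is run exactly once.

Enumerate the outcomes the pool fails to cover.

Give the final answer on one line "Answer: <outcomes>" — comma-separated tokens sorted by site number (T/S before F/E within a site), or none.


run #1 (u=1, v=0) records B1=F, B2=F, B3=S, B4=T, B5=F, B6=F
run #2 (u=1, v=2) records B1=T, B4=T, B5=F, B6=F
run #3 (u=6, v=8) records B1=T, B4=F, B5=T, B6=F
run #4 (u=1, v=6) records B1=T, B4=F, B5=T, B6=F
run #5 (u=10, v=9) records B1=T, B4=F, B5=T, B6=F
run #6 (u=13, v=0) records B1=F, B2=F, B3=E, B4=T, B5=T, B6=F
run #7 (u=13, v=7) records B1=T, B4=F, B5=T, B6=F
run #8 (u=2, v=6) records B1=T, B4=F, B5=T, B6=F
run #9 (u=12, v=1) records B1=T, B4=T, B5=T, B6=F
union over the pool: B1=T, B1=F, B2=F, B3=S, B3=E, B4=T, B4=F, B5=T, B5=F, B6=F
uncovered (2 of 12): B2=T, B6=T
Answer: B2=T, B6=T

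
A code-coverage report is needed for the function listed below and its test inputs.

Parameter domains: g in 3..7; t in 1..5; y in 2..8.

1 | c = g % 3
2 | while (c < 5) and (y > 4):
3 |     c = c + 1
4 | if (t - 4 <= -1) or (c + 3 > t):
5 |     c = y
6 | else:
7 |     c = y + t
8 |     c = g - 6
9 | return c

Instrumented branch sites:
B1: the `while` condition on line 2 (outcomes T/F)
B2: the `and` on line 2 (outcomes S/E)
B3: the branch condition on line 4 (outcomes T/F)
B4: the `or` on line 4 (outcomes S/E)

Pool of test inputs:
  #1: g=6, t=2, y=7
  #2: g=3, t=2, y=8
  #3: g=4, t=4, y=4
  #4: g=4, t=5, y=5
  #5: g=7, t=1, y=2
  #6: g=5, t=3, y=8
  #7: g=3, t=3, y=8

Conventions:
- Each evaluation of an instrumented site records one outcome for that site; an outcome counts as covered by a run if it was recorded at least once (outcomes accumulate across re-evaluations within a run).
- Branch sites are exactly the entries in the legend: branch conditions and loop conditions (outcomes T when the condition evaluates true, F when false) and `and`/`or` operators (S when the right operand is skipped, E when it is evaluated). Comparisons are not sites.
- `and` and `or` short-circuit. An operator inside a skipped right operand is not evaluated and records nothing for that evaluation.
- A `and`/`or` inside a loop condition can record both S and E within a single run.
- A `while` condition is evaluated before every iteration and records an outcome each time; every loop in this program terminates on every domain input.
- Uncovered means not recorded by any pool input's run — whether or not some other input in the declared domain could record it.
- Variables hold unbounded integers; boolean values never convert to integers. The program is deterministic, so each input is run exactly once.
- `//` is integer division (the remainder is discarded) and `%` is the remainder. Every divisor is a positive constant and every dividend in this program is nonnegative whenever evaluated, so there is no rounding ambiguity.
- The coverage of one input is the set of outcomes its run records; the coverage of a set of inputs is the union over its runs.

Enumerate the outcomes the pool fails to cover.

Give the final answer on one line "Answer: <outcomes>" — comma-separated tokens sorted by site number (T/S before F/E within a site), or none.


run #1 (g=6, t=2, y=7) runs B2->E, B1->T, B2->E, B1->T, B2->E, B1->T, B2->E, B1->T, B2->E, B1->T, B2->S, B1->F, B4->S, B3->T; records B1=T, B1=F, B2=S, B2=E, B3=T, B4=S
run #2 (g=3, t=2, y=8) runs B2->E, B1->T, B2->E, B1->T, B2->E, B1->T, B2->E, B1->T, B2->E, B1->T, B2->S, B1->F, B4->S, B3->T; records B1=T, B1=F, B2=S, B2=E, B3=T, B4=S
run #3 (g=4, t=4, y=4) runs B2->E, B1->F, B4->E, B3->F; records B1=F, B2=E, B3=F, B4=E
run #4 (g=4, t=5, y=5) runs B2->E, B1->T, B2->E, B1->T, B2->E, B1->T, B2->E, B1->T, B2->S, B1->F, B4->E, B3->T; records B1=T, B1=F, B2=S, B2=E, B3=T, B4=E
run #5 (g=7, t=1, y=2) runs B2->E, B1->F, B4->S, B3->T; records B1=F, B2=E, B3=T, B4=S
run #6 (g=5, t=3, y=8) runs B2->E, B1->T, B2->E, B1->T, B2->E, B1->T, B2->S, B1->F, B4->S, B3->T; records B1=T, B1=F, B2=S, B2=E, B3=T, B4=S
run #7 (g=3, t=3, y=8) runs B2->E, B1->T, B2->E, B1->T, B2->E, B1->T, B2->E, B1->T, B2->E, B1->T, B2->S, B1->F, B4->S, B3->T; records B1=T, B1=F, B2=S, B2=E, B3=T, B4=S
union over the pool: B1=T, B1=F, B2=S, B2=E, B3=T, B3=F, B4=S, B4=E
uncovered (0 of 8): none
Answer: none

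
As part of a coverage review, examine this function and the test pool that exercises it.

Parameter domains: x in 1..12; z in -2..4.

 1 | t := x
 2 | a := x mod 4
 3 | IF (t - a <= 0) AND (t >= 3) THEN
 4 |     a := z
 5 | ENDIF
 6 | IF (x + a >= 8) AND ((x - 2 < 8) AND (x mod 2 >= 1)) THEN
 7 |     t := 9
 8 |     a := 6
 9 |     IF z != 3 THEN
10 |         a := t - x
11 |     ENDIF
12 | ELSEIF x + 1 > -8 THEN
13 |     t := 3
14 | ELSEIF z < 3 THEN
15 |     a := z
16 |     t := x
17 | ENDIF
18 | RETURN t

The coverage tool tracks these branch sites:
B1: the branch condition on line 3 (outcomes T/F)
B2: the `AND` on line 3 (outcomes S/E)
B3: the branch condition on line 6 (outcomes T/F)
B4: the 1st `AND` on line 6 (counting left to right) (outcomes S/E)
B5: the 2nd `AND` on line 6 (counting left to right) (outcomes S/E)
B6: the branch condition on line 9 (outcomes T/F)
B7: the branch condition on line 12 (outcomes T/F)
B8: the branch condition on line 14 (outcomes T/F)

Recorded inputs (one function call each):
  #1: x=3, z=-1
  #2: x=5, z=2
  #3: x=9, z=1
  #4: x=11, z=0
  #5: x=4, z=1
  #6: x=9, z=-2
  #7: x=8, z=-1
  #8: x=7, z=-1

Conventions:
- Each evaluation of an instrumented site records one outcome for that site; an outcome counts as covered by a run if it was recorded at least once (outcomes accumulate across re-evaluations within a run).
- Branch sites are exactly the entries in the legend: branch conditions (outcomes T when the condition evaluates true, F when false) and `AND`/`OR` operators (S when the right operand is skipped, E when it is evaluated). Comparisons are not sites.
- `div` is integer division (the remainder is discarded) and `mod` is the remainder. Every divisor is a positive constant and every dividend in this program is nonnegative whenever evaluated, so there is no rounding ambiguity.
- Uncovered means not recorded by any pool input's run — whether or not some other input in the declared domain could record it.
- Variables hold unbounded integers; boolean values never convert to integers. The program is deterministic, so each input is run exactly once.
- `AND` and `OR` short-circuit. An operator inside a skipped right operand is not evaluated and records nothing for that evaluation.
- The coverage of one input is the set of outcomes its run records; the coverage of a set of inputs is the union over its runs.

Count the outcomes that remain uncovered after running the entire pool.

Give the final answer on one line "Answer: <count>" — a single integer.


input #1, x=3, z=-1: outcomes B1=T, B2=E, B3=F, B4=S, B7=T
input #2, x=5, z=2: outcomes B1=F, B2=S, B3=F, B4=S, B7=T
input #3, x=9, z=1: outcomes B1=F, B2=S, B3=T, B4=E, B5=E, B6=T
input #4, x=11, z=0: outcomes B1=F, B2=S, B3=F, B4=E, B5=S, B7=T
input #5, x=4, z=1: outcomes B1=F, B2=S, B3=F, B4=S, B7=T
input #6, x=9, z=-2: outcomes B1=F, B2=S, B3=T, B4=E, B5=E, B6=T
input #7, x=8, z=-1: outcomes B1=F, B2=S, B3=F, B4=E, B5=E, B7=T
input #8, x=7, z=-1: outcomes B1=F, B2=S, B3=T, B4=E, B5=E, B6=T
union over the pool: B1=T, B1=F, B2=S, B2=E, B3=T, B3=F, B4=S, B4=E, B5=S, B5=E, B6=T, B7=T
uncovered (4 of 16): B6=F, B7=F, B8=T, B8=F
Answer: 4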